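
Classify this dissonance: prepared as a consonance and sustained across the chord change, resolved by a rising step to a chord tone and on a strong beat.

Approach: by preparation — the pitch is first a chord tone, then held (tied or repeated) while the harmony changes under it. Departure: up by step. Metric position: strong.
A prepared dissonance that resolves upward by step — a retardation. (The same figure resolving downward would be a suspension.)

Retardation.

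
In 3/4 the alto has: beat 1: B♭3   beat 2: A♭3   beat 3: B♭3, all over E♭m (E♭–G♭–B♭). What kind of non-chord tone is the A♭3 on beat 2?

The harmony at that moment is E♭ minor triad (E♭, G♭, B♭); A♭3 is not a chord tone.
It is approached by step down from B♭3 and left by step up to B♭3.
Step away and step back to the same note — a neighbor tone (lower neighbor).

Lower neighbor tone.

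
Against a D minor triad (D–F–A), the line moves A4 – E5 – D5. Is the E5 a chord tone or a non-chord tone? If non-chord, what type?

The harmony at that moment is D minor triad (D, F, A); E5 is not a chord tone.
It is approached by leap up from A4 and left by step down to D5.
Leap in, step out — an appoggiatura.

Non-chord tone — an appoggiatura.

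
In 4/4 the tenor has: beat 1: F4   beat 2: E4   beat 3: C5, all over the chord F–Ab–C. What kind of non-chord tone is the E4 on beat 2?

The harmony at that moment is F minor triad (F, Ab, C); E4 is not a chord tone.
It is approached by step down from F4 and left by leap up to C5.
Step in, leap out, on a weak beat — an escape tone.

Escape tone.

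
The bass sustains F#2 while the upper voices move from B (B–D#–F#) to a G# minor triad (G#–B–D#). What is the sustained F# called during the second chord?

The harmony at that moment is G# minor triad (G#, B, D#); F#2 is not a chord tone.
It is held over (the same pitch as the preceding F#2) and then sustained as the same pitch into the next harmony.
Sustained through a change of harmony — a pedal tone.

Pedal tone (pedal point).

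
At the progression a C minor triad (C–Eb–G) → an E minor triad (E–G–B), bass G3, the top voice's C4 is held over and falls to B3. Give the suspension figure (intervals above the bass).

4–3 suspension.

At the second chord the bass is G3. The suspended C4 lies a fourth above the bass; after resolving down by step to B3, the interval above the bass becomes a third.
Suspension figures are named by those two intervals: 4–3.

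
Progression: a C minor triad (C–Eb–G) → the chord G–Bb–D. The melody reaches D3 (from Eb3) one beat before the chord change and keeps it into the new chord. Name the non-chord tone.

D3 is an anticipation.

The harmony at that moment is C minor triad (C, Eb, G); D3 is not a chord tone.
It is approached by step down from Eb3 and then sustained as the same pitch into the next harmony.
Arriving early and becoming a chord tone when the harmony changes — an anticipation.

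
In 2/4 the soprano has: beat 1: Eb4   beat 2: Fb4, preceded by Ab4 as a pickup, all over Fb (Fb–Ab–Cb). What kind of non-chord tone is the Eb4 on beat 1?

Appoggiatura.

The harmony at that moment is Fb major triad (Fb, Ab, Cb); Eb4 is not a chord tone.
It is approached by leap down from Ab4 and left by step up to Fb4.
Leap in, step out, metrically accented — an appoggiatura.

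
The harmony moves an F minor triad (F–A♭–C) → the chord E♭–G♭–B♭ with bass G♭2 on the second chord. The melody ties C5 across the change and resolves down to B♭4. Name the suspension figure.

4–3 suspension.

At the second chord the bass is G♭2. The suspended C5 lies a fourth above the bass; after resolving down by step to B♭4, the interval above the bass becomes a third.
Suspension figures are named by those two intervals: 4–3.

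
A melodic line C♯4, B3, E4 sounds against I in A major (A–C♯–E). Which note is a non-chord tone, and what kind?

B3 is an escape tone.

The harmony at that moment is A major triad (A, C♯, E); B3 is not a chord tone.
It is approached by step down from C♯4 and left by leap up to E4.
Step in, leap out — an escape tone.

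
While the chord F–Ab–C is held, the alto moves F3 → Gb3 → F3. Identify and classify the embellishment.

Gb3 is a neighbor tone.

The harmony at that moment is F minor triad (F, Ab, C); Gb3 is not a chord tone.
It is approached by step up from F3 and left by step down to F3.
Step away and step back to the same note — a neighbor tone (upper neighbor).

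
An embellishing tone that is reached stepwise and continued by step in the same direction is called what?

Passing tone.

Approach: by step. Departure: by step, continuing in the same direction.
Stepwise on both sides with no change of direction means the note fills in the space between two different chord tones — a passing tone. (Had it turned back to its starting note it would be a neighbor tone instead.)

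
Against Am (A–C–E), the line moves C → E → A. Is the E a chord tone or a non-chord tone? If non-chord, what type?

Chord tone (the fifth of A minor triad).

A minor triad contains A, C, E; E is the fifth, so it is a chord tone.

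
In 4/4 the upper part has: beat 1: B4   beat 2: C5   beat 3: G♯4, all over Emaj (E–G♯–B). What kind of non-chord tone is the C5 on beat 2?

Escape tone.

The harmony at that moment is E major triad (E, G♯, B); C5 is not a chord tone.
It is approached by step up from B4 and left by leap down to G♯4.
Step in, leap out, on a weak beat — an escape tone.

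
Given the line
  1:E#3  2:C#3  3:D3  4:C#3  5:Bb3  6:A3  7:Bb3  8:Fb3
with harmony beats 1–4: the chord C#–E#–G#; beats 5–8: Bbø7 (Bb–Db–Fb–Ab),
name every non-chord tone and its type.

D3 (beat 3) — neighbor tone; A3 (beat 6) — neighbor tone.

The harmony at that moment is C# major triad (C#, E#, G#); D3 is not a chord tone.
It is approached by step up from C#3 and left by step down to C#3.
Step away and step back to the same note — a neighbor tone (upper neighbor).
The harmony at that moment is Bb half-diminished seventh chord (Bb, Db, Fb, Ab); A3 is not a chord tone.
It is approached by step down from Bb3 and left by step up to Bb3.
Step away and step back to the same note — a neighbor tone (lower neighbor).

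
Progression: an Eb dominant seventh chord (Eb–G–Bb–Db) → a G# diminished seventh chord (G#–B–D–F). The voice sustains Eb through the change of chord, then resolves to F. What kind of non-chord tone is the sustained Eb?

The harmony at that moment is G# diminished seventh chord (G#, B, D, F); Eb is not a chord tone.
It is held over (the same pitch as the preceding Eb) and left by step up to F.
Held over from the previous chord and resolving up by step — a retardation.

Eb is a retardation.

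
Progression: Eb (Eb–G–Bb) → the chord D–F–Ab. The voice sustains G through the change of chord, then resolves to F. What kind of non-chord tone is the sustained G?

The harmony at that moment is D diminished triad (D, F, Ab); G is not a chord tone.
It is held over (the same pitch as the preceding G) and left by step down to F.
Held over from the previous chord and resolving down by step — a suspension.

G is a suspension.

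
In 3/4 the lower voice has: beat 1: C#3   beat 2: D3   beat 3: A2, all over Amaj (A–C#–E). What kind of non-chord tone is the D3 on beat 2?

Escape tone.

The harmony at that moment is A major triad (A, C#, E); D3 is not a chord tone.
It is approached by step up from C#3 and left by leap down to A2.
Step in, leap out, on a weak beat — an escape tone.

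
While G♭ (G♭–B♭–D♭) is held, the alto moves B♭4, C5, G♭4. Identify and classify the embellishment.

C5 is an escape tone.

The harmony at that moment is G♭ major triad (G♭, B♭, D♭); C5 is not a chord tone.
It is approached by step up from B♭4 and left by leap down to G♭4.
Step in, leap out — an escape tone.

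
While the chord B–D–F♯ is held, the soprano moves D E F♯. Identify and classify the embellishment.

The harmony at that moment is B minor triad (B, D, F♯); E is not a chord tone.
It is approached by step up from D and left by step up to F♯.
Step in, step out in the same direction — a passing tone.

E is a passing tone.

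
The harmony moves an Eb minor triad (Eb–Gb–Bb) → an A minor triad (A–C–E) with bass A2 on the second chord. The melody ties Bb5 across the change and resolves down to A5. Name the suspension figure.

At the second chord the bass is A2. The suspended Bb5 lies a ninth above the bass; after resolving down by step to A5, the interval above the bass becomes an octave.
Suspension figures are named by those two intervals: 9–8.

9–8 suspension.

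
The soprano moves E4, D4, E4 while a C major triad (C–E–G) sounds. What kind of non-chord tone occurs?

D4 is a neighbor tone.

The harmony at that moment is C major triad (C, E, G); D4 is not a chord tone.
It is approached by step down from E4 and left by step up to E4.
Step away and step back to the same note — a neighbor tone (lower neighbor).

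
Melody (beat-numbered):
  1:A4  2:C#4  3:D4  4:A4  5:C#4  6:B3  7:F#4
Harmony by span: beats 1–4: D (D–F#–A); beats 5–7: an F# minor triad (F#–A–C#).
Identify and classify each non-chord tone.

The harmony at that moment is D major triad (D, F#, A); C#4 is not a chord tone.
It is approached by leap down from A4 and left by step up to D4.
Leap in, step out — an appoggiatura.
The harmony at that moment is F# minor triad (F#, A, C#); B3 is not a chord tone.
It is approached by step down from C#4 and left by leap up to F#4.
Step in, leap out — an escape tone.

C#4 (beat 2) — appoggiatura; B3 (beat 6) — escape tone.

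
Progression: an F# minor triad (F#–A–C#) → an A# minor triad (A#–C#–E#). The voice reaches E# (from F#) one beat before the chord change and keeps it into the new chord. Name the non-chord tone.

The harmony at that moment is F# minor triad (F#, A, C#); E# is not a chord tone.
It is approached by step down from F# and then sustained as the same pitch into the next harmony.
Arriving early and becoming a chord tone when the harmony changes — an anticipation.

E# is an anticipation.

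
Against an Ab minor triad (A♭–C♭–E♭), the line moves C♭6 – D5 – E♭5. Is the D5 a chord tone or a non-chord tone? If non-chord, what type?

Non-chord tone — an appoggiatura.

The harmony at that moment is A♭ minor triad (A♭, C♭, E♭); D5 is not a chord tone.
It is approached by leap down from C♭6 and left by step up to E♭5.
Leap in, step out — an appoggiatura.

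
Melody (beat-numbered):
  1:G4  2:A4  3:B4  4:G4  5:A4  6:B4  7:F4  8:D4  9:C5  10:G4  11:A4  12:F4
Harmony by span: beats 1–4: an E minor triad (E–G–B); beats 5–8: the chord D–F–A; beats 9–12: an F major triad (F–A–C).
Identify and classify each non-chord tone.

The harmony at that moment is E minor triad (E, G, B); A4 is not a chord tone.
It is approached by step up from G4 and left by step up to B4.
Step in, step out in the same direction — a passing tone.
The harmony at that moment is D minor triad (D, F, A); B4 is not a chord tone.
It is approached by step up from A4 and left by leap down to F4.
Step in, leap out — an escape tone.
The harmony at that moment is F major triad (F, A, C); G4 is not a chord tone.
It is approached by leap down from C5 and left by step up to A4.
Leap in, step out — an appoggiatura.

A4 (beat 2) — passing tone; B4 (beat 6) — escape tone; G4 (beat 10) — appoggiatura.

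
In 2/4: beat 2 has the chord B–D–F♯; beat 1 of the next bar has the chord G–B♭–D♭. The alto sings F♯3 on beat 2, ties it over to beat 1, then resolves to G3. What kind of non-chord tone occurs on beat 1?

The harmony at that moment is G diminished triad (G, B♭, D♭); F♯3 is not a chord tone.
It is held over (the same pitch as the preceding F♯3) and left by step up to G3.
Held over from the previous chord and resolving up by step — a retardation.

Retardation.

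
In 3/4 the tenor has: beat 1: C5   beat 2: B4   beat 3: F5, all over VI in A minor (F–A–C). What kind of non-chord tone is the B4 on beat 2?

Escape tone.

The harmony at that moment is F major triad (F, A, C); B4 is not a chord tone.
It is approached by step down from C5 and left by leap up to F5.
Step in, leap out, on a weak beat — an escape tone.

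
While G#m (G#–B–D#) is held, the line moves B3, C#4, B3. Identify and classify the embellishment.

The harmony at that moment is G# minor triad (G#, B, D#); C#4 is not a chord tone.
It is approached by step up from B3 and left by step down to B3.
Step away and step back to the same note — a neighbor tone (upper neighbor).

C#4 is a neighbor tone.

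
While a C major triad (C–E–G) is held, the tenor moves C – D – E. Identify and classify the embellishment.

D is a passing tone.

The harmony at that moment is C major triad (C, E, G); D is not a chord tone.
It is approached by step up from C and left by step up to E.
Step in, step out in the same direction — a passing tone.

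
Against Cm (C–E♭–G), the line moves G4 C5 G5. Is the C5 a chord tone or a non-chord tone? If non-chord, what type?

C minor triad contains C, E♭, G; C is the root, so it is a chord tone.

Chord tone (the root of C minor triad).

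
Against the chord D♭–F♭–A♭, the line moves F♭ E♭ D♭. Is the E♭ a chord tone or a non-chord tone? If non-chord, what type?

Non-chord tone — a passing tone.

The harmony at that moment is D♭ minor triad (D♭, F♭, A♭); E♭ is not a chord tone.
It is approached by step down from F♭ and left by step down to D♭.
Step in, step out in the same direction — a passing tone.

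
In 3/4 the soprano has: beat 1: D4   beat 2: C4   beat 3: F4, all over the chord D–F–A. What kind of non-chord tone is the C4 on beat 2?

Escape tone.

The harmony at that moment is D minor triad (D, F, A); C4 is not a chord tone.
It is approached by step down from D4 and left by leap up to F4.
Step in, leap out, on a weak beat — an escape tone.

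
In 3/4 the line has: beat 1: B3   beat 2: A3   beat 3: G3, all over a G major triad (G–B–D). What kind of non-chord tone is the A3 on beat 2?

The harmony at that moment is G major triad (G, B, D); A3 is not a chord tone.
It is approached by step down from B3 and left by step down to G3.
Step in, step out in the same direction — a passing tone.

Passing tone.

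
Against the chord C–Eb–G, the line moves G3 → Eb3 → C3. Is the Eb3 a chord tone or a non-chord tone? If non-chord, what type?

C minor triad contains C, Eb, G; Eb is the third, so it is a chord tone.

Chord tone (the third of C minor triad).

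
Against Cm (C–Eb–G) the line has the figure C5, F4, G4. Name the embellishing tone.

F4 is an appoggiatura.

The harmony at that moment is C minor triad (C, Eb, G); F4 is not a chord tone.
It is approached by leap down from C5 and left by step up to G4.
Leap in, step out — an appoggiatura.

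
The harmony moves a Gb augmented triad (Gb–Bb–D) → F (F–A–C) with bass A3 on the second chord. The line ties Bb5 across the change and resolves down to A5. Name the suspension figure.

At the second chord the bass is A3. The suspended Bb5 lies a ninth above the bass; after resolving down by step to A5, the interval above the bass becomes an octave.
Suspension figures are named by those two intervals: 9–8.

9–8 suspension.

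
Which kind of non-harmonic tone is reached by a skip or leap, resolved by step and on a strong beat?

Approach: by leap. Departure: by step. Metric position: strong.
Leap in, step out, in a metrically strong position — an appoggiatura. (It is the mirror image of the escape tone, which steps in and leaps out from a weak position.)

Appoggiatura.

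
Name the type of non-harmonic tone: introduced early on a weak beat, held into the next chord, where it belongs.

Approach: ahead of the chord change (typically by step), so it is dissonant against the current harmony. Departure: none — the same pitch is restated or held and is a chord tone of the new harmony.
Dissonant first, consonant once the harmony catches up: the note simply arrives early — an anticipation. (The reverse timing, consonant first and dissonant after the change, would be a suspension or retardation.)

Anticipation.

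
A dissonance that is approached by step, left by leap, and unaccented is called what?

Approach: by step. Departure: by leap. Metric position: weak.
Step in, leap out, from a weak position — an escape tone (échappée). (It is the mirror image of the appoggiatura, which leaps in and steps out on a strong beat.)

Escape tone.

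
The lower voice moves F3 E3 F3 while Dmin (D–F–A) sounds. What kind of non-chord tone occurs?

E3 is a neighbor tone.

The harmony at that moment is D minor triad (D, F, A); E3 is not a chord tone.
It is approached by step down from F3 and left by step up to F3.
Step away and step back to the same note — a neighbor tone (lower neighbor).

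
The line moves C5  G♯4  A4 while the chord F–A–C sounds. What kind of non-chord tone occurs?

The harmony at that moment is F major triad (F, A, C); G♯4 is not a chord tone.
It is approached by leap down from C5 and left by step up to A4.
Leap in, step out — an appoggiatura.

G♯4 is an appoggiatura.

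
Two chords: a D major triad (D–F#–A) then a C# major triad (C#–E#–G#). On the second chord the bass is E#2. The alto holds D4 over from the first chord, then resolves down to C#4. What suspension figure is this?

7–6 suspension.

At the second chord the bass is E#2. The suspended D4 lies a seventh above the bass; after resolving down by step to C#4, the interval above the bass becomes a sixth.
Suspension figures are named by those two intervals: 7–6.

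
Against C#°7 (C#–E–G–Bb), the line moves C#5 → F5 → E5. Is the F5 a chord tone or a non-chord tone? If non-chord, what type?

Non-chord tone — an appoggiatura.

The harmony at that moment is C# diminished seventh chord (C#, E, G, Bb); F5 is not a chord tone.
It is approached by leap up from C#5 and left by step down to E5.
Leap in, step out — an appoggiatura.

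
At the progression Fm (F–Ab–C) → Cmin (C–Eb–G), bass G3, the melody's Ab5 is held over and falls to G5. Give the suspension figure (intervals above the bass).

9–8 suspension.

At the second chord the bass is G3. The suspended Ab5 lies a ninth above the bass; after resolving down by step to G5, the interval above the bass becomes an octave.
Suspension figures are named by those two intervals: 9–8.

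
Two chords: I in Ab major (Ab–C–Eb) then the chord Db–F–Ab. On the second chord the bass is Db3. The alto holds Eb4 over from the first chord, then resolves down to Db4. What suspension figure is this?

9–8 suspension.

At the second chord the bass is Db3. The suspended Eb4 lies a ninth above the bass; after resolving down by step to Db4, the interval above the bass becomes an octave.
Suspension figures are named by those two intervals: 9–8.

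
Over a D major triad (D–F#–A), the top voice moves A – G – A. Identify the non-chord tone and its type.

The harmony at that moment is D major triad (D, F#, A); G is not a chord tone.
It is approached by step down from A and left by step up to A.
Step away and step back to the same note — a neighbor tone (lower neighbor).

G is a neighbor tone.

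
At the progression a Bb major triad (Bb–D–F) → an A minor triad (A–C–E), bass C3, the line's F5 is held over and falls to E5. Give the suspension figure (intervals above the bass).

At the second chord the bass is C3. The suspended F5 lies a fourth above the bass; after resolving down by step to E5, the interval above the bass becomes a third.
Suspension figures are named by those two intervals: 4–3.

4–3 suspension.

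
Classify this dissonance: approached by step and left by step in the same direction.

Passing tone.

Approach: by step. Departure: by step, continuing in the same direction.
Stepwise on both sides with no change of direction means the note fills in the space between two different chord tones — a passing tone. (Had it turned back to its starting note it would be a neighbor tone instead.)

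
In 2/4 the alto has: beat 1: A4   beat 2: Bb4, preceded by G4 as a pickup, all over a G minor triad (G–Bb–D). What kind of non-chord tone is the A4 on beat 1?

Passing tone.

The harmony at that moment is G minor triad (G, Bb, D); A4 is not a chord tone.
It is approached by step up from G4 and left by step up to Bb4.
Step in, step out in the same direction — a passing tone.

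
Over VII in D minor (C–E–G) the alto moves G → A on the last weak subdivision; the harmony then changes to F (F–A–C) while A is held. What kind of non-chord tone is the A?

A is an anticipation.

The harmony at that moment is C major triad (C, E, G); A is not a chord tone.
It is approached by step up from G and then sustained as the same pitch into the next harmony.
Arriving early and becoming a chord tone when the harmony changes — an anticipation.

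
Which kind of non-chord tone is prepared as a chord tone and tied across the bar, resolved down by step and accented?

Approach: by preparation — the pitch is first a chord tone, then held (tied or repeated) while the harmony changes under it. Departure: down by step. Metric position: strong.
A prepared dissonance that resolves downward by step — a suspension. (The same figure resolving upward would be a retardation.)

Suspension.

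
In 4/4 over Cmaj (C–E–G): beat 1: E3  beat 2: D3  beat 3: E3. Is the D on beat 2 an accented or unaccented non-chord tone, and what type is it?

Unaccented neighbor tone.

The harmony at that moment is C major triad (C, E, G); D3 is not a chord tone.
It is approached by step down from E3 and left by step up to E3.
Step away and step back to the same note — a neighbor tone (lower neighbor).
It falls on a weak beat, so it is unaccented.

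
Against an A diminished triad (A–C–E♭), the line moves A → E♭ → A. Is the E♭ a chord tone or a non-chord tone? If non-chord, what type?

Chord tone (the fifth of A diminished triad).

A diminished triad contains A, C, E♭; E♭ is the fifth, so it is a chord tone.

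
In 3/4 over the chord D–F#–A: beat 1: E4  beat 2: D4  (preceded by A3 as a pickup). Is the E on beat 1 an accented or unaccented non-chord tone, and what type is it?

Accented appoggiatura.

The harmony at that moment is D major triad (D, F#, A); E4 is not a chord tone.
It is approached by leap up from A3 and left by step down to D4.
Leap in, step out — an appoggiatura.
It falls on the downbeat, so it is accented.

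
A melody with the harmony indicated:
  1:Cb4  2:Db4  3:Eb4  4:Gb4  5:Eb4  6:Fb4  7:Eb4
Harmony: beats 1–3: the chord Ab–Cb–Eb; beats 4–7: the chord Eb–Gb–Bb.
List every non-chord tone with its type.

The harmony at that moment is Ab minor triad (Ab, Cb, Eb); Db4 is not a chord tone.
It is approached by step up from Cb4 and left by step up to Eb4.
Step in, step out in the same direction — a passing tone.
The harmony at that moment is Eb minor triad (Eb, Gb, Bb); Fb4 is not a chord tone.
It is approached by step up from Eb4 and left by step down to Eb4.
Step away and step back to the same note — a neighbor tone (upper neighbor).

Db4 (beat 2) — passing tone; Fb4 (beat 6) — neighbor tone.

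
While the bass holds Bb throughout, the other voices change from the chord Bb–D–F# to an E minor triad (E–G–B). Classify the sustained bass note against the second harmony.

Pedal tone (pedal point).

The harmony at that moment is E minor triad (E, G, B); Bb is not a chord tone.
It is held over (the same pitch as the preceding Bb) and then sustained as the same pitch into the next harmony.
Sustained through a change of harmony — a pedal tone.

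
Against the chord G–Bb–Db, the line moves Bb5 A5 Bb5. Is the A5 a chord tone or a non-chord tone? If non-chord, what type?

The harmony at that moment is G diminished triad (G, Bb, Db); A5 is not a chord tone.
It is approached by step down from Bb5 and left by step up to Bb5.
Step away and step back to the same note — a neighbor tone (lower neighbor).

Non-chord tone — a neighbor tone.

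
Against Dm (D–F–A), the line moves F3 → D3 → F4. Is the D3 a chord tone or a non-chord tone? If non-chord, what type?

Chord tone (the root of D minor triad).

D minor triad contains D, F, A; D is the root, so it is a chord tone.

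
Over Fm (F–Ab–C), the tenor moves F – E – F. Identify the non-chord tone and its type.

E is a neighbor tone.

The harmony at that moment is F minor triad (F, Ab, C); E is not a chord tone.
It is approached by step down from F and left by step up to F.
Step away and step back to the same note — a neighbor tone (lower neighbor).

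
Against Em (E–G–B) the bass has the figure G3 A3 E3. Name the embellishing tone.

The harmony at that moment is E minor triad (E, G, B); A3 is not a chord tone.
It is approached by step up from G3 and left by leap down to E3.
Step in, leap out — an escape tone.

A3 is an escape tone.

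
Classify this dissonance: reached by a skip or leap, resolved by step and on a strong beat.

Appoggiatura.

Approach: by leap. Departure: by step. Metric position: strong.
Leap in, step out, in a metrically strong position — an appoggiatura. (It is the mirror image of the escape tone, which steps in and leaps out from a weak position.)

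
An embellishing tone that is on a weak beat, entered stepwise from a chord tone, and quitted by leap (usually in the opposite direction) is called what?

Approach: by step. Departure: by leap. Metric position: weak.
Step in, leap out, from a weak position — an escape tone (échappée). (It is the mirror image of the appoggiatura, which leaps in and steps out on a strong beat.)

Escape tone.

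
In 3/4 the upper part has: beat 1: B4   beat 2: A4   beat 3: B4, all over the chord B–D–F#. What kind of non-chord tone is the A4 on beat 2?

The harmony at that moment is B minor triad (B, D, F#); A4 is not a chord tone.
It is approached by step down from B4 and left by step up to B4.
Step away and step back to the same note — a neighbor tone (lower neighbor).

Lower neighbor tone.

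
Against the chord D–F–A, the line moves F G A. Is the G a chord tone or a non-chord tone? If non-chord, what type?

The harmony at that moment is D minor triad (D, F, A); G is not a chord tone.
It is approached by step up from F and left by step up to A.
Step in, step out in the same direction — a passing tone.

Non-chord tone — a passing tone.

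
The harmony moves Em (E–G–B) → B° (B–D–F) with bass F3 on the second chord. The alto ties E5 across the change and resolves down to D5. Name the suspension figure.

7–6 suspension.

At the second chord the bass is F3. The suspended E5 lies a seventh above the bass; after resolving down by step to D5, the interval above the bass becomes a sixth.
Suspension figures are named by those two intervals: 7–6.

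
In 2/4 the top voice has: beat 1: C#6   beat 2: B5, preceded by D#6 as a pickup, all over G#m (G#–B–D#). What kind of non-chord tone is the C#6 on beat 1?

Passing tone.

The harmony at that moment is G# minor triad (G#, B, D#); C#6 is not a chord tone.
It is approached by step down from D#6 and left by step down to B5.
Step in, step out in the same direction — a passing tone.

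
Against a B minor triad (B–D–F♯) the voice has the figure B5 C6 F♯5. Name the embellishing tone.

The harmony at that moment is B minor triad (B, D, F♯); C6 is not a chord tone.
It is approached by step up from B5 and left by leap down to F♯5.
Step in, leap out — an escape tone.

C6 is an escape tone.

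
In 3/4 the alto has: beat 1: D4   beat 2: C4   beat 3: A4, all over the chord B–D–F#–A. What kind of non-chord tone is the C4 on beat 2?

The harmony at that moment is B minor seventh chord (B, D, F#, A); C4 is not a chord tone.
It is approached by step down from D4 and left by leap up to A4.
Step in, leap out, on a weak beat — an escape tone.

Escape tone.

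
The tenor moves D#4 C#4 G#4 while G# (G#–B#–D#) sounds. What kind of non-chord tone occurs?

C#4 is an escape tone.

The harmony at that moment is G# major triad (G#, B#, D#); C#4 is not a chord tone.
It is approached by step down from D#4 and left by leap up to G#4.
Step in, leap out — an escape tone.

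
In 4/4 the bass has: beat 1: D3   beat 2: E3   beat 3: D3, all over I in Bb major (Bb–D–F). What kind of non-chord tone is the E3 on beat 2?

The harmony at that moment is Bb major triad (Bb, D, F); E3 is not a chord tone.
It is approached by step up from D3 and left by step down to D3.
Step away and step back to the same note — a neighbor tone (upper neighbor).

Upper neighbor tone.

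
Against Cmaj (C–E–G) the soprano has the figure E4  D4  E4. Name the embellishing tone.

The harmony at that moment is C major triad (C, E, G); D4 is not a chord tone.
It is approached by step down from E4 and left by step up to E4.
Step away and step back to the same note — a neighbor tone (lower neighbor).

D4 is a neighbor tone.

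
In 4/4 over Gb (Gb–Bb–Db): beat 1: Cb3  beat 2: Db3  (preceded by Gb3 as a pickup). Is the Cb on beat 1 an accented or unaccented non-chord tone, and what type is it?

The harmony at that moment is Gb major triad (Gb, Bb, Db); Cb3 is not a chord tone.
It is approached by leap down from Gb3 and left by step up to Db3.
Leap in, step out — an appoggiatura.
It falls on the downbeat, so it is accented.

Accented appoggiatura.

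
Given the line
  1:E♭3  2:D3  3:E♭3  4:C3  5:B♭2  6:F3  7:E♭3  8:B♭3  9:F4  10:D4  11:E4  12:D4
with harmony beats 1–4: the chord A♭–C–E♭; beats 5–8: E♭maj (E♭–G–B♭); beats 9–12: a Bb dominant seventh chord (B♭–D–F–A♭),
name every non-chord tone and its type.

The harmony at that moment is A♭ major triad (A♭, C, E♭); D3 is not a chord tone.
It is approached by step down from E♭3 and left by step up to E♭3.
Step away and step back to the same note — a neighbor tone (lower neighbor).
The harmony at that moment is E♭ major triad (E♭, G, B♭); F3 is not a chord tone.
It is approached by leap up from B♭2 and left by step down to E♭3.
Leap in, step out — an appoggiatura.
The harmony at that moment is B♭ dominant seventh chord (B♭, D, F, A♭); E4 is not a chord tone.
It is approached by step up from D4 and left by step down to D4.
Step away and step back to the same note — a neighbor tone (upper neighbor).

D3 (beat 2) — neighbor tone; F3 (beat 6) — appoggiatura; E4 (beat 11) — neighbor tone.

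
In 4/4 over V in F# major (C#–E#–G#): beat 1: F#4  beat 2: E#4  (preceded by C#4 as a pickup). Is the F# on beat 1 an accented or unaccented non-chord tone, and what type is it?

The harmony at that moment is C# major triad (C#, E#, G#); F#4 is not a chord tone.
It is approached by leap up from C#4 and left by step down to E#4.
Leap in, step out — an appoggiatura.
It falls on the downbeat, so it is accented.

Accented appoggiatura.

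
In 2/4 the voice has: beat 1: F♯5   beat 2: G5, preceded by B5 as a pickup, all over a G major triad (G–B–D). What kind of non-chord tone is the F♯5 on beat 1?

The harmony at that moment is G major triad (G, B, D); F♯5 is not a chord tone.
It is approached by leap down from B5 and left by step up to G5.
Leap in, step out, metrically accented — an appoggiatura.

Appoggiatura.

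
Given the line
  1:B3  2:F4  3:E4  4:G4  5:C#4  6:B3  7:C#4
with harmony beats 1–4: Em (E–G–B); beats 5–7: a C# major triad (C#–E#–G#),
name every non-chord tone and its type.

The harmony at that moment is E minor triad (E, G, B); F4 is not a chord tone.
It is approached by leap up from B3 and left by step down to E4.
Leap in, step out — an appoggiatura.
The harmony at that moment is C# major triad (C#, E#, G#); B3 is not a chord tone.
It is approached by step down from C#4 and left by step up to C#4.
Step away and step back to the same note — a neighbor tone (lower neighbor).

F4 (beat 2) — appoggiatura; B3 (beat 6) — neighbor tone.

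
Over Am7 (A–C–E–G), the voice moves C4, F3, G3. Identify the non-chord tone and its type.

The harmony at that moment is A minor seventh chord (A, C, E, G); F3 is not a chord tone.
It is approached by leap down from C4 and left by step up to G3.
Leap in, step out — an appoggiatura.

F3 is an appoggiatura.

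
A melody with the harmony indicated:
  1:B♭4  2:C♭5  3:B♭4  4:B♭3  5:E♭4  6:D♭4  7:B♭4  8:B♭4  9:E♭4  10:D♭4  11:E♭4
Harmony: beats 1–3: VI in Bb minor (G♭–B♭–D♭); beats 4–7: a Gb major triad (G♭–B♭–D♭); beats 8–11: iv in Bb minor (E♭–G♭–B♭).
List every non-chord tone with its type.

The harmony at that moment is G♭ major triad (G♭, B♭, D♭); C♭5 is not a chord tone.
It is approached by step up from B♭4 and left by step down to B♭4.
Step away and step back to the same note — a neighbor tone (upper neighbor).
The harmony at that moment is G♭ major triad (G♭, B♭, D♭); E♭4 is not a chord tone.
It is approached by leap up from B♭3 and left by step down to D♭4.
Leap in, step out — an appoggiatura.
The harmony at that moment is E♭ minor triad (E♭, G♭, B♭); D♭4 is not a chord tone.
It is approached by step down from E♭4 and left by step up to E♭4.
Step away and step back to the same note — a neighbor tone (lower neighbor).

C♭5 (beat 2) — neighbor tone; E♭4 (beat 5) — appoggiatura; D♭4 (beat 10) — neighbor tone.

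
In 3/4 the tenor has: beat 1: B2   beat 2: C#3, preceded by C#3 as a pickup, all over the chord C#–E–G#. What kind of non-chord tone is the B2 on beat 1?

The harmony at that moment is C# minor triad (C#, E, G#); B2 is not a chord tone.
It is approached by step down from C#3 and left by step up to C#3.
Step away and step back to the same note — a neighbor tone (lower neighbor).

Lower neighbor tone.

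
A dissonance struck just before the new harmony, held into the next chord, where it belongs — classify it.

Approach: ahead of the chord change (typically by step), so it is dissonant against the current harmony. Departure: none — the same pitch is restated or held and is a chord tone of the new harmony.
Dissonant first, consonant once the harmony catches up: the note simply arrives early — an anticipation. (The reverse timing, consonant first and dissonant after the change, would be a suspension or retardation.)

Anticipation.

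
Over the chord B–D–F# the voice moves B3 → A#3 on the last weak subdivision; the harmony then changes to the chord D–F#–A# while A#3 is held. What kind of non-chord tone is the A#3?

A#3 is an anticipation.

The harmony at that moment is B minor triad (B, D, F#); A#3 is not a chord tone.
It is approached by step down from B3 and then sustained as the same pitch into the next harmony.
Arriving early and becoming a chord tone when the harmony changes — an anticipation.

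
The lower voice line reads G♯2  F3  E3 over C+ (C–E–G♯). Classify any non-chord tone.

F3 is an appoggiatura.

The harmony at that moment is C augmented triad (C, E, G♯); F3 is not a chord tone.
It is approached by leap up from G♯2 and left by step down to E3.
Leap in, step out — an appoggiatura.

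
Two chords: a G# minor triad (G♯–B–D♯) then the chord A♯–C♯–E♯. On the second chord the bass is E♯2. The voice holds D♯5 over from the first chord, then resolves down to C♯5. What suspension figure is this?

At the second chord the bass is E♯2. The suspended D♯5 lies a seventh above the bass; after resolving down by step to C♯5, the interval above the bass becomes a sixth.
Suspension figures are named by those two intervals: 7–6.

7–6 suspension.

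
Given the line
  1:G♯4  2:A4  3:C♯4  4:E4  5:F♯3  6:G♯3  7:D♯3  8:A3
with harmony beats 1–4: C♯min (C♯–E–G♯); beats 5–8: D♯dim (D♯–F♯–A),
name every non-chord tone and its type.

The harmony at that moment is C♯ minor triad (C♯, E, G♯); A4 is not a chord tone.
It is approached by step up from G♯4 and left by leap down to C♯4.
Step in, leap out — an escape tone.
The harmony at that moment is D♯ diminished triad (D♯, F♯, A); G♯3 is not a chord tone.
It is approached by step up from F♯3 and left by leap down to D♯3.
Step in, leap out — an escape tone.

A4 (beat 2) — escape tone; G♯3 (beat 6) — escape tone.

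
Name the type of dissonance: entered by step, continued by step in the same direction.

Approach: by step. Departure: by step, continuing in the same direction.
Stepwise on both sides with no change of direction means the note fills in the space between two different chord tones — a passing tone. (Had it turned back to its starting note it would be a neighbor tone instead.)

Passing tone.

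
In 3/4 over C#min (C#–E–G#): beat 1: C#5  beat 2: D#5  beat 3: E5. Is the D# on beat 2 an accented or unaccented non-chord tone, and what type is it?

Unaccented passing tone.

The harmony at that moment is C# minor triad (C#, E, G#); D#5 is not a chord tone.
It is approached by step up from C#5 and left by step up to E5.
Step in, step out in the same direction — a passing tone.
It falls on a weak beat, so it is unaccented.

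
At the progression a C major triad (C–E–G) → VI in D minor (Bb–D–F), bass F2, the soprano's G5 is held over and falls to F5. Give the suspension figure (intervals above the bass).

At the second chord the bass is F2. The suspended G5 lies a ninth above the bass; after resolving down by step to F5, the interval above the bass becomes an octave.
Suspension figures are named by those two intervals: 9–8.

9–8 suspension.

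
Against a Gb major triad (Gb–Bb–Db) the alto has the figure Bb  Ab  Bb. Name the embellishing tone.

Ab is a neighbor tone.

The harmony at that moment is Gb major triad (Gb, Bb, Db); Ab is not a chord tone.
It is approached by step down from Bb and left by step up to Bb.
Step away and step back to the same note — a neighbor tone (lower neighbor).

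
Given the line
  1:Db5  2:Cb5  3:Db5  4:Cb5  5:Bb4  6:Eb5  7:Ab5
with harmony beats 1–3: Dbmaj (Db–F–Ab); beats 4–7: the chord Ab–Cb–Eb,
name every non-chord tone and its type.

Cb5 (beat 2) — neighbor tone; Bb4 (beat 5) — escape tone.

The harmony at that moment is Db major triad (Db, F, Ab); Cb5 is not a chord tone.
It is approached by step down from Db5 and left by step up to Db5.
Step away and step back to the same note — a neighbor tone (lower neighbor).
The harmony at that moment is Ab minor triad (Ab, Cb, Eb); Bb4 is not a chord tone.
It is approached by step down from Cb5 and left by leap up to Eb5.
Step in, leap out — an escape tone.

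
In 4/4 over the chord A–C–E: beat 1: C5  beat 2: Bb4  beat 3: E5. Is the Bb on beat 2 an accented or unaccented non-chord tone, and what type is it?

The harmony at that moment is A minor triad (A, C, E); Bb4 is not a chord tone.
It is approached by step down from C5 and left by leap up to E5.
Step in, leap out — an escape tone.
It falls on a weak beat, so it is unaccented.

Unaccented escape tone.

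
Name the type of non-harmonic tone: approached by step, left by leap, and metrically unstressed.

Approach: by step. Departure: by leap. Metric position: weak.
Step in, leap out, from a weak position — an escape tone (échappée). (It is the mirror image of the appoggiatura, which leaps in and steps out on a strong beat.)

Escape tone.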